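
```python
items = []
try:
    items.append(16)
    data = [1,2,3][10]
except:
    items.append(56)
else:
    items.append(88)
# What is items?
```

Step-by-step execution trace:
1. try: `items.append(16)` → items = [16].
2. `data = [1,2,3][10]` raises IndexError.
3. bare `except` matches → `items.append(56)` → items = [16, 56].
4. `else` is skipped (an exception was raised).
Result: [16, 56]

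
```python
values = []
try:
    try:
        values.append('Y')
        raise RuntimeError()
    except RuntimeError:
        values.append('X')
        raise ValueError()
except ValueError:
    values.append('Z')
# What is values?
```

Step-by-step execution trace:
1. Inner try: `values.append('Y')` → values = ['Y'].
2. `raise RuntimeError()` raises RuntimeError.
3. Inner `except RuntimeError` matches → `values.append('X')` → values = ['Y', 'X'].
4. `raise ValueError()` raises ValueError; propagates to outer try.
5. Outer `except ValueError` matches → `values.append('Z')` → values = ['Y', 'X', 'Z'].
Result: ['Y', 'X', 'Z']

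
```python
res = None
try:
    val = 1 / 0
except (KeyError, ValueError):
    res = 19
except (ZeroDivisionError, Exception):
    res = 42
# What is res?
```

Step-by-step execution trace:
1. `val = 1 / 0` raises ZeroDivisionError.
2. `except (KeyError, ValueError)` does not match ZeroDivisionError; skipped.
3. `except (ZeroDivisionError, Exception)` matches (ZeroDivisionError is in the tuple) → res = 42.
Result: 42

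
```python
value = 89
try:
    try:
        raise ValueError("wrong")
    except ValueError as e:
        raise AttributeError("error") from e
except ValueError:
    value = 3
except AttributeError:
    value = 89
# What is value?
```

Step-by-step execution trace:
1. Inner try raises ValueError; inner `except ValueError as e` catches it.
2. `raise AttributeError(...) from e` raises AttributeError (ValueError is attached as __cause__, but only AttributeError is active).
3. Outer `except ValueError` does not match AttributeError; skipped.
4. Outer `except AttributeError` matches → value = 89.
Result: 89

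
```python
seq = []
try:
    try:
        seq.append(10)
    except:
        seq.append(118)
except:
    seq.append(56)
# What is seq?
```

Step-by-step execution trace:
1. Inner try: `seq.append(10)` → seq = [10]. No exception raised.
2. Inner `except` is skipped.
3. Inner try completes normally; outer `except` is skipped.
Result: [10]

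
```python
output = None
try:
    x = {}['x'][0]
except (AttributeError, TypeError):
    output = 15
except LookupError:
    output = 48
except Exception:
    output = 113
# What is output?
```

Step-by-step execution trace:
1. `x = {}['x'][0]` raises KeyError.
2. `except (AttributeError, TypeError)` does not match KeyError; skipped.
3. `except LookupError` matches (KeyError is a subclass of LookupError) → output = 48.
4. `except Exception` is not reached.
Result: 48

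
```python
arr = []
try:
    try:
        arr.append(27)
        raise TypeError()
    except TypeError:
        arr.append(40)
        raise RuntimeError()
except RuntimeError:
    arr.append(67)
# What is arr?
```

Step-by-step execution trace:
1. Inner try: `arr.append(27)` → arr = [27].
2. `raise TypeError()` raises TypeError.
3. Inner `except TypeError` matches → `arr.append(40)` → arr = [27, 40].
4. `raise RuntimeError()` raises RuntimeError; propagates to outer try.
5. Outer `except RuntimeError` matches → `arr.append(67)` → arr = [27, 40, 67].
Result: [27, 40, 67]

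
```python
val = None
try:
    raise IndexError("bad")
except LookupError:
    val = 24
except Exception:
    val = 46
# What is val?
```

Step-by-step execution trace:
1. `raise IndexError(...)` raises IndexError.
2. `except LookupError` matches (IndexError is a subclass of LookupError) → val = 24.
3. `except Exception` is not reached.
Result: 24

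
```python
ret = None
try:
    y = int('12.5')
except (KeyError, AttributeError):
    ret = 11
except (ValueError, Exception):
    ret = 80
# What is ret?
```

Step-by-step execution trace:
1. `y = int('12.5')` raises ValueError.
2. `except (KeyError, AttributeError)` does not match ValueError; skipped.
3. `except (ValueError, Exception)` matches (ValueError is in the tuple) → ret = 80.
Result: 80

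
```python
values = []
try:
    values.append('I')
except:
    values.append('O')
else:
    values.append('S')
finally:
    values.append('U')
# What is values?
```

Step-by-step execution trace:
1. try: `values.append('I')` → values = ['I']. No exception raised.
2. `except` is skipped.
3. `else` runs: `values.append('S')` → values = ['I', 'S'].
4. `finally` always runs: `values.append('U')` → values = ['I', 'S', 'U'].
Result: ['I', 'S', 'U']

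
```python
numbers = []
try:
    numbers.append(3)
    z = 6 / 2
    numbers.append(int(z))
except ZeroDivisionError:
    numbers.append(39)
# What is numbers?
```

Step-by-step execution trace:
1. try: `numbers.append(3)` → numbers = [3].
2. `z = 6 / 2` → z = 3.0. No exception raised.
3. `numbers.append(int(z))` → numbers = [3, 3].
4. `except ZeroDivisionError` is skipped (no exception was raised).
Result: [3, 3]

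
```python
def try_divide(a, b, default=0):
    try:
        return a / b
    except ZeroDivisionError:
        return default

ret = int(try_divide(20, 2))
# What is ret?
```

Step-by-step execution trace:
1. `try_divide(20, 2)` enters try: `return 20 / 2` → returns 10.0. No exception raised.
2. `except ZeroDivisionError` is skipped.
3. `int(10.0)` → 10 → ret = 10.
Result: 10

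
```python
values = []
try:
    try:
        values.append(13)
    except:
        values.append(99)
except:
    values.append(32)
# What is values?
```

Step-by-step execution trace:
1. Inner try: `values.append(13)` → values = [13]. No exception raised.
2. Inner `except` is skipped.
3. Inner try completes normally; outer `except` is skipped.
Result: [13]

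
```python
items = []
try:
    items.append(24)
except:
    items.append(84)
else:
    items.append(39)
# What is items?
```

Step-by-step execution trace:
1. try: `items.append(24)` → items = [24]. No exception raised.
2. `except` is skipped.
3. `else` runs (try completed without exception): `items.append(39)` → items = [24, 39].
Result: [24, 39]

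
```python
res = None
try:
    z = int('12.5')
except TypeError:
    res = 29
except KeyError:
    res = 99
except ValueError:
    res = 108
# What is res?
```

Step-by-step execution trace:
1. `z = int('12.5')` raises ValueError.
2. `except TypeError` does not match ValueError; skipped.
3. `except KeyError` does not match ValueError; skipped.
4. `except ValueError` matches → res = 108.
Result: 108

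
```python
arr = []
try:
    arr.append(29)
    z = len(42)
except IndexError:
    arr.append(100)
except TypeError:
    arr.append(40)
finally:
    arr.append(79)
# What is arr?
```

Step-by-step execution trace:
1. try: `arr.append(29)` → arr = [29].
2. `z = len(42)` raises TypeError.
3. `except IndexError` does not match TypeError; skipped.
4. `except TypeError` matches → `arr.append(40)` → arr = [29, 40].
5. finally always runs: `arr.append(79)` → arr = [29, 40, 79].
Result: [29, 40, 79]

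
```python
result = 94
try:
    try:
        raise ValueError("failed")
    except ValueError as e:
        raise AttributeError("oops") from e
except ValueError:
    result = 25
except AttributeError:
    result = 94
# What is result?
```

Step-by-step execution trace:
1. Inner try raises ValueError; inner `except ValueError as e` catches it.
2. `raise AttributeError(...) from e` raises AttributeError (ValueError is attached as __cause__, but only AttributeError is active).
3. Outer `except ValueError` does not match AttributeError; skipped.
4. Outer `except AttributeError` matches → result = 94.
Result: 94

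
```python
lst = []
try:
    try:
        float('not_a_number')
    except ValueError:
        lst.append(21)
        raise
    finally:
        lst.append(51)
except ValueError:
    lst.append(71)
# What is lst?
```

Step-by-step execution trace:
1. Inner try: `float('not_a_number')` raises ValueError.
2. Inner `except ValueError` matches → `lst.append(21)` → lst = [21].
3. bare `raise` re-raises ValueError.
4. Inner `finally` runs during unwinding: `lst.append(51)` → lst = [21, 51].
5. Outer `except ValueError` matches → `lst.append(71)` → lst = [21, 51, 71].
Result: [21, 51, 71]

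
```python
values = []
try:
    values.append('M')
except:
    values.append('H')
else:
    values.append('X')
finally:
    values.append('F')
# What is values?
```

Step-by-step execution trace:
1. try: `values.append('M')` → values = ['M']. No exception raised.
2. `except` is skipped.
3. `else` runs: `values.append('X')` → values = ['M', 'X'].
4. `finally` always runs: `values.append('F')` → values = ['M', 'X', 'F'].
Result: ['M', 'X', 'F']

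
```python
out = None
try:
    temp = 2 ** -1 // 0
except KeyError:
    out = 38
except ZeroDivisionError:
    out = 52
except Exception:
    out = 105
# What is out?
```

Step-by-step execution trace:
1. `temp = 2 ** -1 // 0` raises ZeroDivisionError.
2. `except KeyError` does not match ZeroDivisionError; skipped.
3. `except ZeroDivisionError` matches → out = 52.
4. Remaining except clauses are skipped.
Result: 52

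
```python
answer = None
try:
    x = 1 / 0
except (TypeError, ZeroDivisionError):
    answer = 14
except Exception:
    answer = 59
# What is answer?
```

Step-by-step execution trace:
1. `x = 1 / 0` raises ZeroDivisionError.
2. `except (TypeError, ZeroDivisionError)` matches (ZeroDivisionError is in the tuple) → answer = 14.
3. `except Exception` is not reached.
Result: 14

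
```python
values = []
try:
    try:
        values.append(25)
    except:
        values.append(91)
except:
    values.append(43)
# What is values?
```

Step-by-step execution trace:
1. Inner try: `values.append(25)` → values = [25]. No exception raised.
2. Inner `except` is skipped.
3. Inner try completes normally; outer `except` is skipped.
Result: [25]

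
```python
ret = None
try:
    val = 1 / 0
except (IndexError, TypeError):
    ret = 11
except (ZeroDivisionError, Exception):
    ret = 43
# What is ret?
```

Step-by-step execution trace:
1. `val = 1 / 0` raises ZeroDivisionError.
2. `except (IndexError, TypeError)` does not match ZeroDivisionError; skipped.
3. `except (ZeroDivisionError, Exception)` matches (ZeroDivisionError is in the tuple) → ret = 43.
Result: 43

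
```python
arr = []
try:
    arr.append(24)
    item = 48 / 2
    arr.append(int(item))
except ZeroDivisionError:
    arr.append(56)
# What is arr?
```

Step-by-step execution trace:
1. try: `arr.append(24)` → arr = [24].
2. `item = 48 / 2` → item = 24.0. No exception raised.
3. `arr.append(int(item))` → arr = [24, 24].
4. `except ZeroDivisionError` is skipped (no exception was raised).
Result: [24, 24]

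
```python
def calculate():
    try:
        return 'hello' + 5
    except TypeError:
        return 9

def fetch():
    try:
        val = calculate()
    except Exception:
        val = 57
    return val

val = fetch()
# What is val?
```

Step-by-step execution trace:
1. `fetch()` calls `calculate()`.
2. In calculate: `'hello' + 5` raises TypeError; `except TypeError` catches it → returns 9.
3. In fetch: `val = calculate()` → val = 9. No exception reaches fetch.
4. `except Exception` is skipped; fetch returns 9.
5. val = 9.
Result: 9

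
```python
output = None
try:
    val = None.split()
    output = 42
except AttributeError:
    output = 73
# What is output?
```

Step-by-step execution trace:
1. `val = None.split()` raises AttributeError.
2. `output = 42` is not reached.
3. `except AttributeError` matches → output = 73.
Result: 73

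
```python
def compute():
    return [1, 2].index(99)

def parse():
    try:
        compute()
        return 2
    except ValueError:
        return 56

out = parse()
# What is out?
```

Step-by-step execution trace:
1. `parse()` calls `compute()`.
2. `compute()` evaluates `[1, 2].index(99)`, which raises ValueError; it propagates to the caller.
3. `return 2` is not reached.
4. `except ValueError` in parse matches → returns 56.
5. out = 56.
Result: 56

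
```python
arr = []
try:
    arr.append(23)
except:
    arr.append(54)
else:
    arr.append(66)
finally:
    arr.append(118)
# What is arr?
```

Step-by-step execution trace:
1. try: `arr.append(23)` → arr = [23]. No exception raised.
2. `except` is skipped.
3. `else` runs: `arr.append(66)` → arr = [23, 66].
4. `finally` always runs: `arr.append(118)` → arr = [23, 66, 118].
Result: [23, 66, 118]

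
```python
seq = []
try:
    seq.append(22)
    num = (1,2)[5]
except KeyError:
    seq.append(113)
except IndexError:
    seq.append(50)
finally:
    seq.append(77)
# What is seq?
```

Step-by-step execution trace:
1. try: `seq.append(22)` → seq = [22].
2. `num = (1,2)[5]` raises IndexError.
3. `except KeyError` does not match IndexError; skipped.
4. `except IndexError` matches → `seq.append(50)` → seq = [22, 50].
5. finally always runs: `seq.append(77)` → seq = [22, 50, 77].
Result: [22, 50, 77]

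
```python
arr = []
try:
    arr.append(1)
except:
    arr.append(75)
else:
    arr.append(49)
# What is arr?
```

Step-by-step execution trace:
1. try: `arr.append(1)` → arr = [1]. No exception raised.
2. `except` is skipped.
3. `else` runs (try completed without exception): `arr.append(49)` → arr = [1, 49].
Result: [1, 49]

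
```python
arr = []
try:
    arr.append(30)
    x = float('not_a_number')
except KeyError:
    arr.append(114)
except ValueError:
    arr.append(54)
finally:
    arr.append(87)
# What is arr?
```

Step-by-step execution trace:
1. try: `arr.append(30)` → arr = [30].
2. `x = float('not_a_number')` raises ValueError.
3. `except KeyError` does not match ValueError; skipped.
4. `except ValueError` matches → `arr.append(54)` → arr = [30, 54].
5. finally always runs: `arr.append(87)` → arr = [30, 54, 87].
Result: [30, 54, 87]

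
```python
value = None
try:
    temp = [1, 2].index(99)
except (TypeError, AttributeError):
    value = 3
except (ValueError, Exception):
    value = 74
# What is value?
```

Step-by-step execution trace:
1. `temp = [1, 2].index(99)` raises ValueError.
2. `except (TypeError, AttributeError)` does not match ValueError; skipped.
3. `except (ValueError, Exception)` matches (ValueError is in the tuple) → value = 74.
Result: 74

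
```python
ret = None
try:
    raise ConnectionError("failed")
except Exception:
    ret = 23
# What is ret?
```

Step-by-step execution trace:
1. `raise ConnectionError(...)` raises ConnectionError.
2. `except Exception` matches (ConnectionError is a subclass of Exception) → ret = 23.
Result: 23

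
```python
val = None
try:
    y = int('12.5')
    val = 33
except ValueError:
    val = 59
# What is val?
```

Step-by-step execution trace:
1. `y = int('12.5')` raises ValueError.
2. `val = 33` is not reached.
3. `except ValueError` matches → val = 59.
Result: 59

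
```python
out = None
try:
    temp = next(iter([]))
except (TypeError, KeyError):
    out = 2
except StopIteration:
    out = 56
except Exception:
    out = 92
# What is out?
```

Step-by-step execution trace:
1. `temp = next(iter([]))` raises StopIteration.
2. `except (TypeError, KeyError)` does not match StopIteration; skipped.
3. `except StopIteration` matches (exact type match) → out = 56.
4. `except Exception` is not reached.
Result: 56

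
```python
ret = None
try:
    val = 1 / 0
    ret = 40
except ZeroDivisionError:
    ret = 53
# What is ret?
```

Step-by-step execution trace:
1. `val = 1 / 0` raises ZeroDivisionError.
2. `ret = 40` is not reached.
3. `except ZeroDivisionError` matches → ret = 53.
Result: 53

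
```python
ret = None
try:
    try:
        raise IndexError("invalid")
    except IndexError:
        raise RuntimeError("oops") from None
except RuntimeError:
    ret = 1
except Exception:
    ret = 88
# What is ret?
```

Step-by-step execution trace:
1. Inner try raises IndexError; inner `except IndexError` catches it.
2. `raise RuntimeError(...) from None` raises RuntimeError (from None suppresses __context__, but the active exception is still RuntimeError).
3. Outer `except RuntimeError` matches → ret = 1.
4. `except Exception` is not reached.
Result: 1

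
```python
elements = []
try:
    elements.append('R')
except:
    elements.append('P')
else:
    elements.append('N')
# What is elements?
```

Step-by-step execution trace:
1. try: `elements.append('R')` → elements = ['R']. No exception raised.
2. `except` is skipped.
3. `else` runs (try completed without exception): `elements.append('N')` → elements = ['R', 'N'].
Result: ['R', 'N']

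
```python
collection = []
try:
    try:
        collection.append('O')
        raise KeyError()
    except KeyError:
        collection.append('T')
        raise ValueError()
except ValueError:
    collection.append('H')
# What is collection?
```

Step-by-step execution trace:
1. Inner try: `collection.append('O')` → collection = ['O'].
2. `raise KeyError()` raises KeyError.
3. Inner `except KeyError` matches → `collection.append('T')` → collection = ['O', 'T'].
4. `raise ValueError()` raises ValueError; propagates to outer try.
5. Outer `except ValueError` matches → `collection.append('H')` → collection = ['O', 'T', 'H'].
Result: ['O', 'T', 'H']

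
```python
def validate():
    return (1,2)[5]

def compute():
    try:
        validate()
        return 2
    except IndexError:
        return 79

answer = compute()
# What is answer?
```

Step-by-step execution trace:
1. `compute()` calls `validate()`.
2. `validate()` evaluates `(1,2)[5]`, which raises IndexError; it propagates to the caller.
3. `return 2` is not reached.
4. `except IndexError` in compute matches → returns 79.
5. answer = 79.
Result: 79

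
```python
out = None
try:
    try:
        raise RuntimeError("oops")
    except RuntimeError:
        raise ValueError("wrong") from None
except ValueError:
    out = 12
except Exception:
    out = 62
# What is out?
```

Step-by-step execution trace:
1. Inner try raises RuntimeError; inner `except RuntimeError` catches it.
2. `raise ValueError(...) from None` raises ValueError (from None suppresses __context__, but the active exception is still ValueError).
3. Outer `except ValueError` matches → out = 12.
4. `except Exception` is not reached.
Result: 12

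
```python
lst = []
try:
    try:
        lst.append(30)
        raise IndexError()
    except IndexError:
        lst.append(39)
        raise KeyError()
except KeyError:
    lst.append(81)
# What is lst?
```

Step-by-step execution trace:
1. Inner try: `lst.append(30)` → lst = [30].
2. `raise IndexError()` raises IndexError.
3. Inner `except IndexError` matches → `lst.append(39)` → lst = [30, 39].
4. `raise KeyError()` raises KeyError; propagates to outer try.
5. Outer `except KeyError` matches → `lst.append(81)` → lst = [30, 39, 81].
Result: [30, 39, 81]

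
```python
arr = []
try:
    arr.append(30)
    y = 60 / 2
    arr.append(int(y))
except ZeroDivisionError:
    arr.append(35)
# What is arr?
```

Step-by-step execution trace:
1. try: `arr.append(30)` → arr = [30].
2. `y = 60 / 2` → y = 30.0. No exception raised.
3. `arr.append(int(y))` → arr = [30, 30].
4. `except ZeroDivisionError` is skipped (no exception was raised).
Result: [30, 30]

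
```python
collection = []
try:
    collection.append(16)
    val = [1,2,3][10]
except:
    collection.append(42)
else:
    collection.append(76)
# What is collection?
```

Step-by-step execution trace:
1. try: `collection.append(16)` → collection = [16].
2. `val = [1,2,3][10]` raises IndexError.
3. bare `except` matches → `collection.append(42)` → collection = [16, 42].
4. `else` is skipped (an exception was raised).
Result: [16, 42]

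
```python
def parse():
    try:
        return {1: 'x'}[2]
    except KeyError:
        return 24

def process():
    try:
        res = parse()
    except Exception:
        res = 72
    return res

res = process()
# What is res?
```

Step-by-step execution trace:
1. `process()` calls `parse()`.
2. In parse: `{1: 'x'}[2]` raises KeyError; `except KeyError` catches it → returns 24.
3. In process: `res = parse()` → res = 24. No exception reaches process.
4. `except Exception` is skipped; process returns 24.
5. res = 24.
Result: 24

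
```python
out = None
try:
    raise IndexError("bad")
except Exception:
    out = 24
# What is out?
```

Step-by-step execution trace:
1. `raise IndexError(...)` raises IndexError.
2. `except Exception` matches (IndexError is a subclass of Exception) → out = 24.
Result: 24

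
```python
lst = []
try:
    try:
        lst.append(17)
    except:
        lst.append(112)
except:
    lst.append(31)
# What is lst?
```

Step-by-step execution trace:
1. Inner try: `lst.append(17)` → lst = [17]. No exception raised.
2. Inner `except` is skipped.
3. Inner try completes normally; outer `except` is skipped.
Result: [17]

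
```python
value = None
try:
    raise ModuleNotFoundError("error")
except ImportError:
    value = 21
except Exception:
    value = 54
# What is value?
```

Step-by-step execution trace:
1. `raise ModuleNotFoundError(...)` raises ModuleNotFoundError.
2. `except ImportError` matches (ModuleNotFoundError is a subclass of ImportError) → value = 21.
3. `except Exception` is not reached.
Result: 21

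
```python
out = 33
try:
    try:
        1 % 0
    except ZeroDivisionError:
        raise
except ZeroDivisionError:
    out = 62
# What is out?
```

Step-by-step execution trace:
1. Inner try: `1 % 0` raises ZeroDivisionError.
2. Inner `except ZeroDivisionError` matches; bare `raise` re-raises the same ZeroDivisionError.
3. Outer `except ZeroDivisionError` matches → out = 62.
Result: 62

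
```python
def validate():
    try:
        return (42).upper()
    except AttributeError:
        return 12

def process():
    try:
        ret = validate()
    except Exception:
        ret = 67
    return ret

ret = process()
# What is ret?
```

Step-by-step execution trace:
1. `process()` calls `validate()`.
2. In validate: `(42).upper()` raises AttributeError; `except AttributeError` catches it → returns 12.
3. In process: `ret = validate()` → ret = 12. No exception reaches process.
4. `except Exception` is skipped; process returns 12.
5. ret = 12.
Result: 12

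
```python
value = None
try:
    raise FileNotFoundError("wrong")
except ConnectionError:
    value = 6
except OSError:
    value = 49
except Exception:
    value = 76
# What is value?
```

Step-by-step execution trace:
1. `raise FileNotFoundError(...)` raises FileNotFoundError.
2. `except ConnectionError` does not match (FileNotFoundError is not a subclass of ConnectionError); skipped.
3. `except OSError` matches (FileNotFoundError is a subclass of OSError) → value = 49.
4. `except Exception` is not reached.
Result: 49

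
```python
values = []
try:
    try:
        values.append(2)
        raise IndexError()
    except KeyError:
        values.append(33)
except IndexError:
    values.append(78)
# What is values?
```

Step-by-step execution trace:
1. Inner try: `values.append(2)` → values = [2].
2. `raise IndexError()` raises IndexError.
3. Inner `except KeyError` does not match IndexError; exception propagates to outer try.
4. Outer `except IndexError` matches → `values.append(78)` → values = [2, 78].
Result: [2, 78]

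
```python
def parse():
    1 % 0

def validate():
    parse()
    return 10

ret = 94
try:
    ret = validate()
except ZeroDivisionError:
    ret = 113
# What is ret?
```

Step-by-step execution trace:
1. ret starts at 94.
2. try: `validate()` calls `parse()`.
3. `parse()` evaluates `1 % 0`, which raises ZeroDivisionError; it propagates through validate (uncaught).
4. `return 10` in validate is not reached; the assignment to ret does not complete.
5. `except ZeroDivisionError` matches → ret = 113.
Result: 113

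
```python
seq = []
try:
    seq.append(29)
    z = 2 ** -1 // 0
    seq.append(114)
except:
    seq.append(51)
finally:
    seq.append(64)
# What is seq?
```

Step-by-step execution trace:
1. try: `seq.append(29)` → seq = [29].
2. `z = 2 ** -1 // 0` raises ZeroDivisionError; `seq.append(114)` is not reached.
3. bare `except` matches → `seq.append(51)` → seq = [29, 51].
4. finally always runs: `seq.append(64)` → seq = [29, 51, 64].
Result: [29, 51, 64]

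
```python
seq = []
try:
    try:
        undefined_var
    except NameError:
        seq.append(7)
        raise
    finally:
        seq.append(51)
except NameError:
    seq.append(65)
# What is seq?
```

Step-by-step execution trace:
1. Inner try: `undefined_var` raises NameError.
2. Inner `except NameError` matches → `seq.append(7)` → seq = [7].
3. bare `raise` re-raises NameError.
4. Inner `finally` runs during unwinding: `seq.append(51)` → seq = [7, 51].
5. Outer `except NameError` matches → `seq.append(65)` → seq = [7, 51, 65].
Result: [7, 51, 65]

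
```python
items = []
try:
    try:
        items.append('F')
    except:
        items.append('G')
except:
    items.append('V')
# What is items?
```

Step-by-step execution trace:
1. Inner try: `items.append('F')` → items = ['F']. No exception raised.
2. Inner `except` is skipped.
3. Inner try completes normally; outer `except` is skipped.
Result: ['F']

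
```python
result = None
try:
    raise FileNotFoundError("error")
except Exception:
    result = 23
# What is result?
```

Step-by-step execution trace:
1. `raise FileNotFoundError(...)` raises FileNotFoundError.
2. `except Exception` matches (FileNotFoundError is a subclass of Exception) → result = 23.
Result: 23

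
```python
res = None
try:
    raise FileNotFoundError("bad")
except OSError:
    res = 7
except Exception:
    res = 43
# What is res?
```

Step-by-step execution trace:
1. `raise FileNotFoundError(...)` raises FileNotFoundError.
2. `except OSError` matches (FileNotFoundError is a subclass of OSError) → res = 7.
3. `except Exception` is not reached.
Result: 7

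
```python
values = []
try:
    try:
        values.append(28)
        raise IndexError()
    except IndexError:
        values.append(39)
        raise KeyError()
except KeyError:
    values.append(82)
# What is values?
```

Step-by-step execution trace:
1. Inner try: `values.append(28)` → values = [28].
2. `raise IndexError()` raises IndexError.
3. Inner `except IndexError` matches → `values.append(39)` → values = [28, 39].
4. `raise KeyError()` raises KeyError; propagates to outer try.
5. Outer `except KeyError` matches → `values.append(82)` → values = [28, 39, 82].
Result: [28, 39, 82]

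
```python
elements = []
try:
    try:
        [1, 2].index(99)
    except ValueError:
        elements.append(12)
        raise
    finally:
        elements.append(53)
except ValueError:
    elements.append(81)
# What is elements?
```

Step-by-step execution trace:
1. Inner try: `[1, 2].index(99)` raises ValueError.
2. Inner `except ValueError` matches → `elements.append(12)` → elements = [12].
3. bare `raise` re-raises ValueError.
4. Inner `finally` runs during unwinding: `elements.append(53)` → elements = [12, 53].
5. Outer `except ValueError` matches → `elements.append(81)` → elements = [12, 53, 81].
Result: [12, 53, 81]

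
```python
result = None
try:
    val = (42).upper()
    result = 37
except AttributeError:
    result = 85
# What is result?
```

Step-by-step execution trace:
1. `val = (42).upper()` raises AttributeError.
2. `result = 37` is not reached.
3. `except AttributeError` matches → result = 85.
Result: 85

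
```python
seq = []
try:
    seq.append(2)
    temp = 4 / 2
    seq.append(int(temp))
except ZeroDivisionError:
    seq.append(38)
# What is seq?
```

Step-by-step execution trace:
1. try: `seq.append(2)` → seq = [2].
2. `temp = 4 / 2` → temp = 2.0. No exception raised.
3. `seq.append(int(temp))` → seq = [2, 2].
4. `except ZeroDivisionError` is skipped (no exception was raised).
Result: [2, 2]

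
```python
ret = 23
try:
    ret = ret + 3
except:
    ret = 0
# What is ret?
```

Step-by-step execution trace:
1. ret starts at 23.
2. try: `ret = ret + 3` → ret = 26. No exception raised.
3. `except` is skipped.
Result: 26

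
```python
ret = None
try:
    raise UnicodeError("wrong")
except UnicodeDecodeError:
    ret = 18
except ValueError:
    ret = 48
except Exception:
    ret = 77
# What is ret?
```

Step-by-step execution trace:
1. `raise UnicodeError(...)` raises UnicodeError.
2. `except UnicodeDecodeError` does not match (UnicodeError is not a subclass of UnicodeDecodeError); skipped.
3. `except ValueError` matches (UnicodeError is a subclass of ValueError) → ret = 48.
4. `except Exception` is not reached.
Result: 48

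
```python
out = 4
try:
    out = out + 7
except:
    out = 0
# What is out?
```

Step-by-step execution trace:
1. out starts at 4.
2. try: `out = out + 7` → out = 11. No exception raised.
3. `except` is skipped.
Result: 11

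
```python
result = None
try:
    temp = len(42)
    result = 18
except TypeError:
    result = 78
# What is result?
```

Step-by-step execution trace:
1. `temp = len(42)` raises TypeError.
2. `result = 18` is not reached.
3. `except TypeError` matches → result = 78.
Result: 78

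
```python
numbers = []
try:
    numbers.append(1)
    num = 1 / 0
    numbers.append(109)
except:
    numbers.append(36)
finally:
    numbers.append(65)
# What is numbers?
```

Step-by-step execution trace:
1. try: `numbers.append(1)` → numbers = [1].
2. `num = 1 / 0` raises ZeroDivisionError; `numbers.append(109)` is not reached.
3. bare `except` matches → `numbers.append(36)` → numbers = [1, 36].
4. finally always runs: `numbers.append(65)` → numbers = [1, 36, 65].
Result: [1, 36, 65]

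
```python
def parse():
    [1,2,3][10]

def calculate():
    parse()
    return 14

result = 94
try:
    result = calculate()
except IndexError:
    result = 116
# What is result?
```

Step-by-step execution trace:
1. result starts at 94.
2. try: `calculate()` calls `parse()`.
3. `parse()` evaluates `[1,2,3][10]`, which raises IndexError; it propagates through calculate (uncaught).
4. `return 14` in calculate is not reached; the assignment to result does not complete.
5. `except IndexError` matches → result = 116.
Result: 116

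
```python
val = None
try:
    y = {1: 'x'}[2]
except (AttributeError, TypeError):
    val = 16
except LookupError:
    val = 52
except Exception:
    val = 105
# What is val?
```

Step-by-step execution trace:
1. `y = {1: 'x'}[2]` raises KeyError.
2. `except (AttributeError, TypeError)` does not match KeyError; skipped.
3. `except LookupError` matches (KeyError is a subclass of LookupError) → val = 52.
4. `except Exception` is not reached.
Result: 52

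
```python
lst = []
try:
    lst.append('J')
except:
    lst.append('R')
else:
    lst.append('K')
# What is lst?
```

Step-by-step execution trace:
1. try: `lst.append('J')` → lst = ['J']. No exception raised.
2. `except` is skipped.
3. `else` runs (try completed without exception): `lst.append('K')` → lst = ['J', 'K'].
Result: ['J', 'K']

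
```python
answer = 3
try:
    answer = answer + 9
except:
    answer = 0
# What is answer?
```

Step-by-step execution trace:
1. answer starts at 3.
2. try: `answer = answer + 9` → answer = 12. No exception raised.
3. `except` is skipped.
Result: 12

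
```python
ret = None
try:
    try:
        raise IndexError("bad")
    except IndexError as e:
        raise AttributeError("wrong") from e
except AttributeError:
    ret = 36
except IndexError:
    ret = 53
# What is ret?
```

Step-by-step execution trace:
1. Inner try raises IndexError; inner `except IndexError as e` catches it.
2. `raise AttributeError(...) from e` raises AttributeError (IndexError is attached as __cause__, but only AttributeError is active).
3. Outer `except AttributeError` matches → ret = 36.
4. `except IndexError` is not reached.
Result: 36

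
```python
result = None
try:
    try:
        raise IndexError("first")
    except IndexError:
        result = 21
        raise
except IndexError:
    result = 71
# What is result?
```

Step-by-step execution trace:
1. Inner try: `raise IndexError("first")` raises IndexError.
2. Inner `except IndexError` matches → result = 21.
3. bare `raise` re-raises the same IndexError.
4. Outer `except IndexError` matches → result = 71.
Result: 71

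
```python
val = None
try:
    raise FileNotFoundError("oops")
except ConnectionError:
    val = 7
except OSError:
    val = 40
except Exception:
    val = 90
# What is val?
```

Step-by-step execution trace:
1. `raise FileNotFoundError(...)` raises FileNotFoundError.
2. `except ConnectionError` does not match (FileNotFoundError is not a subclass of ConnectionError); skipped.
3. `except OSError` matches (FileNotFoundError is a subclass of OSError) → val = 40.
4. `except Exception` is not reached.
Result: 40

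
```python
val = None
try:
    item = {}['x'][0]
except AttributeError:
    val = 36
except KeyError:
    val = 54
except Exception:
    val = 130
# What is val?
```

Step-by-step execution trace:
1. `item = {}['x'][0]` raises KeyError.
2. `except AttributeError` does not match KeyError; skipped.
3. `except KeyError` matches → val = 54.
4. Remaining except clauses are skipped.
Result: 54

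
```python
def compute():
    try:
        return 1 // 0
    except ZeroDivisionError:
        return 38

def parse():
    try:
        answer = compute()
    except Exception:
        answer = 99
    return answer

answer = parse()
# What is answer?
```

Step-by-step execution trace:
1. `parse()` calls `compute()`.
2. In compute: `1 // 0` raises ZeroDivisionError; `except ZeroDivisionError` catches it → returns 38.
3. In parse: `answer = compute()` → answer = 38. No exception reaches parse.
4. `except Exception` is skipped; parse returns 38.
5. answer = 38.
Result: 38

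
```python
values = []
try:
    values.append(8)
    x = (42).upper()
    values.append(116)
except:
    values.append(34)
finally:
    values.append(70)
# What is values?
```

Step-by-step execution trace:
1. try: `values.append(8)` → values = [8].
2. `x = (42).upper()` raises AttributeError; `values.append(116)` is not reached.
3. bare `except` matches → `values.append(34)` → values = [8, 34].
4. finally always runs: `values.append(70)` → values = [8, 34, 70].
Result: [8, 34, 70]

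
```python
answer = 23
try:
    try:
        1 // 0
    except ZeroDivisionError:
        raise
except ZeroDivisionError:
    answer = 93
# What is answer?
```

Step-by-step execution trace:
1. Inner try: `1 // 0` raises ZeroDivisionError.
2. Inner `except ZeroDivisionError` matches; bare `raise` re-raises the same ZeroDivisionError.
3. Outer `except ZeroDivisionError` matches → answer = 93.
Result: 93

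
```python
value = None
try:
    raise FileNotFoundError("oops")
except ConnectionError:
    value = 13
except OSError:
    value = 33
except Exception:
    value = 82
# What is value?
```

Step-by-step execution trace:
1. `raise FileNotFoundError(...)` raises FileNotFoundError.
2. `except ConnectionError` does not match (FileNotFoundError is not a subclass of ConnectionError); skipped.
3. `except OSError` matches (FileNotFoundError is a subclass of OSError) → value = 33.
4. `except Exception` is not reached.
Result: 33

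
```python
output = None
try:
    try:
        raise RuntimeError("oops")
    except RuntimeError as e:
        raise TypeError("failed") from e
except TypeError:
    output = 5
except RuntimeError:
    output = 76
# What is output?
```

Step-by-step execution trace:
1. Inner try raises RuntimeError; inner `except RuntimeError as e` catches it.
2. `raise TypeError(...) from e` raises TypeError (RuntimeError is attached as __cause__, but only TypeError is active).
3. Outer `except TypeError` matches → output = 5.
4. `except RuntimeError` is not reached.
Result: 5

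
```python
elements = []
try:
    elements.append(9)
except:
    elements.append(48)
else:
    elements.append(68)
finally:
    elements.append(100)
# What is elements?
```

Step-by-step execution trace:
1. try: `elements.append(9)` → elements = [9]. No exception raised.
2. `except` is skipped.
3. `else` runs: `elements.append(68)` → elements = [9, 68].
4. `finally` always runs: `elements.append(100)` → elements = [9, 68, 100].
Result: [9, 68, 100]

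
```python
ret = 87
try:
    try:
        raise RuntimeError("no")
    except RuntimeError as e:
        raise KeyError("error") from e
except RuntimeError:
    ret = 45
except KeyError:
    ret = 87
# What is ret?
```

Step-by-step execution trace:
1. Inner try raises RuntimeError; inner `except RuntimeError as e` catches it.
2. `raise KeyError(...) from e` raises KeyError (RuntimeError is attached as __cause__, but only KeyError is active).
3. Outer `except RuntimeError` does not match KeyError; skipped.
4. Outer `except KeyError` matches → ret = 87.
Result: 87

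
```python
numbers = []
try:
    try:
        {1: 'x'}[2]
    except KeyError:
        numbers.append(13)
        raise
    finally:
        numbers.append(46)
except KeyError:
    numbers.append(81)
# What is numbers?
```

Step-by-step execution trace:
1. Inner try: `{1: 'x'}[2]` raises KeyError.
2. Inner `except KeyError` matches → `numbers.append(13)` → numbers = [13].
3. bare `raise` re-raises KeyError.
4. Inner `finally` runs during unwinding: `numbers.append(46)` → numbers = [13, 46].
5. Outer `except KeyError` matches → `numbers.append(81)` → numbers = [13, 46, 81].
Result: [13, 46, 81]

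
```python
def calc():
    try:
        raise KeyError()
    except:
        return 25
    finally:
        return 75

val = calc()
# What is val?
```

Step-by-step execution trace:
1. `calc()` enters try: `raise KeyError()` raises KeyError.
2. bare `except` matches → `return 25` sets pending return value 25.
3. Before returning, `finally: return 75` runs and overrides the pending return.
4. calc() returns 75 → val = 75.
Result: 75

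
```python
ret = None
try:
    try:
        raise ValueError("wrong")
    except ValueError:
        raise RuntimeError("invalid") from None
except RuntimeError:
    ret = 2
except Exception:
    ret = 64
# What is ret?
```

Step-by-step execution trace:
1. Inner try raises ValueError; inner `except ValueError` catches it.
2. `raise RuntimeError(...) from None` raises RuntimeError (from None suppresses __context__, but the active exception is still RuntimeError).
3. Outer `except RuntimeError` matches → ret = 2.
4. `except Exception` is not reached.
Result: 2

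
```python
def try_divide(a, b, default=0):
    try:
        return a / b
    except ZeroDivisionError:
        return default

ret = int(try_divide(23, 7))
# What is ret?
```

Step-by-step execution trace:
1. `try_divide(23, 7)` enters try: `return 23 / 7` → returns 3.2857142857142856. No exception raised.
2. `except ZeroDivisionError` is skipped.
3. `int(3.2857142857142856)` → 3 → ret = 3.
Result: 3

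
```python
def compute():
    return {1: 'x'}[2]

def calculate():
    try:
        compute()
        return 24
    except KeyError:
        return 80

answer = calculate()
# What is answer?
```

Step-by-step execution trace:
1. `calculate()` calls `compute()`.
2. `compute()` evaluates `{1: 'x'}[2]`, which raises KeyError; it propagates to the caller.
3. `return 24` is not reached.
4. `except KeyError` in calculate matches → returns 80.
5. answer = 80.
Result: 80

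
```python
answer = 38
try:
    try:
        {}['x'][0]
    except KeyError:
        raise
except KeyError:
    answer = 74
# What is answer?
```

Step-by-step execution trace:
1. Inner try: `{}['x'][0]` raises KeyError.
2. Inner `except KeyError` matches; bare `raise` re-raises the same KeyError.
3. Outer `except KeyError` matches → answer = 74.
Result: 74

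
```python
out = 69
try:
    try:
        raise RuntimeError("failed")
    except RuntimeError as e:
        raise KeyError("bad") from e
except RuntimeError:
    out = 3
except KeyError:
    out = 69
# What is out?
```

Step-by-step execution trace:
1. Inner try raises RuntimeError; inner `except RuntimeError as e` catches it.
2. `raise KeyError(...) from e` raises KeyError (RuntimeError is attached as __cause__, but only KeyError is active).
3. Outer `except RuntimeError` does not match KeyError; skipped.
4. Outer `except KeyError` matches → out = 69.
Result: 69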